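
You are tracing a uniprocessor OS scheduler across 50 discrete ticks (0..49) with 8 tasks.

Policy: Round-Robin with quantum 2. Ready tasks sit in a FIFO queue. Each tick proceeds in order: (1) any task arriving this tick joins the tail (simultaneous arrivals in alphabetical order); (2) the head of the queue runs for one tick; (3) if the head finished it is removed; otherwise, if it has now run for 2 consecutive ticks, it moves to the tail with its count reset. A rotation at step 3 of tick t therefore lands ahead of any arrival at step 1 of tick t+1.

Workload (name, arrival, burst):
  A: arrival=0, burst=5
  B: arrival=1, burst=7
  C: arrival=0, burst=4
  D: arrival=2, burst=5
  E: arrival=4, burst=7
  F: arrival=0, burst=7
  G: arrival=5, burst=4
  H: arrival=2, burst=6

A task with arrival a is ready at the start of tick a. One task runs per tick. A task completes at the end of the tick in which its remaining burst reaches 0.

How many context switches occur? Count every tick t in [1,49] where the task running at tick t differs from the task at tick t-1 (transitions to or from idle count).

t=0: queue=[A,C,F] q_used=0 → run A
t=1: queue=[A,C,F,B] q_used=1 → run A
t=2: queue=[C,F,B,A,D,H] q_used=0 → run C
t=3: queue=[C,F,B,A,D,H] q_used=1 → run C
t=4: queue=[F,B,A,D,H,C,E] q_used=0 → run F
t=5: queue=[F,B,A,D,H,C,E,G] q_used=1 → run F
t=6: queue=[B,A,D,H,C,E,G,F] q_used=0 → run B
t=7: queue=[B,A,D,H,C,E,G,F] q_used=1 → run B
t=8: queue=[A,D,H,C,E,G,F,B] q_used=0 → run A
t=9: queue=[A,D,H,C,E,G,F,B] q_used=1 → run A
t=10: queue=[D,H,C,E,G,F,B,A] q_used=0 → run D
t=11: queue=[D,H,C,E,G,F,B,A] q_used=1 → run D
t=12: queue=[H,C,E,G,F,B,A,D] q_used=0 → run H
t=13: queue=[H,C,E,G,F,B,A,D] q_used=1 → run H
t=14: queue=[C,E,G,F,B,A,D,H] q_used=0 → run C
t=15: queue=[C,E,G,F,B,A,D,H] q_used=1 → run C
t=16: queue=[E,G,F,B,A,D,H] q_used=0 → run E
t=17: queue=[E,G,F,B,A,D,H] q_used=1 → run E
t=18: queue=[G,F,B,A,D,H,E] q_used=0 → run G
t=19: queue=[G,F,B,A,D,H,E] q_used=1 → run G
t=20: queue=[F,B,A,D,H,E,G] q_used=0 → run F
t=21: queue=[F,B,A,D,H,E,G] q_used=1 → run F
t=22: queue=[B,A,D,H,E,G,F] q_used=0 → run B
t=23: queue=[B,A,D,H,E,G,F] q_used=1 → run B
t=24: queue=[A,D,H,E,G,F,B] q_used=0 → run A
t=25: queue=[D,H,E,G,F,B] q_used=0 → run D
t=26: queue=[D,H,E,G,F,B] q_used=1 → run D
t=27: queue=[H,E,G,F,B,D] q_used=0 → run H
t=28: queue=[H,E,G,F,B,D] q_used=1 → run H
t=29: queue=[E,G,F,B,D,H] q_used=0 → run E
t=30: queue=[E,G,F,B,D,H] q_used=1 → run E
t=31: queue=[G,F,B,D,H,E] q_used=0 → run G
t=32: queue=[G,F,B,D,H,E] q_used=1 → run G
t=33: queue=[F,B,D,H,E] q_used=0 → run F
t=34: queue=[F,B,D,H,E] q_used=1 → run F
t=35: queue=[B,D,H,E,F] q_used=0 → run B
t=36: queue=[B,D,H,E,F] q_used=1 → run B
t=37: queue=[D,H,E,F,B] q_used=0 → run D
t=38: queue=[H,E,F,B] q_used=0 → run H
t=39: queue=[H,E,F,B] q_used=1 → run H
t=40: queue=[E,F,B] q_used=0 → run E
t=41: queue=[E,F,B] q_used=1 → run E
t=42: queue=[F,B,E] q_used=0 → run F
t=43: queue=[B,E] q_used=0 → run B
t=44: queue=[E] q_used=0 → run E
t=45: (idle)
t=46: (idle)
t=47: (idle)
t=48: (idle)
t=49: (idle)

context switches = 25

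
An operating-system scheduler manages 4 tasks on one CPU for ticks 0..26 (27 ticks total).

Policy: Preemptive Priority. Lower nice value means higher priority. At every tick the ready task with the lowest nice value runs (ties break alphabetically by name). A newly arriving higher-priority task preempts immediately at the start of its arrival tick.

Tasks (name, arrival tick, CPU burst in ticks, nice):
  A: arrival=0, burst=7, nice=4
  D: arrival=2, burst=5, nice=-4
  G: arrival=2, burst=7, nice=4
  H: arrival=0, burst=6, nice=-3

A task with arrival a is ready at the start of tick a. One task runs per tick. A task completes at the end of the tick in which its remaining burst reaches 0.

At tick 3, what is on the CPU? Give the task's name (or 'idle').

running at tick 3 = D

t=0: ready={A,H} → run H
t=1: ready={A,H} → run H
t=2: ready={A,D,G,H} → run D
t=3: ready={A,D,G,H} → run D
t=4: ready={A,D,G,H} → run D
t=5: ready={A,D,G,H} → run D
t=6: ready={A,D,G,H} → run D
t=7: ready={A,G,H} → run H
t=8: ready={A,G,H} → run H
t=9: ready={A,G,H} → run H
t=10: ready={A,G,H} → run H
t=11: ready={A,G} → run A
t=12: ready={A,G} → run A
t=13: ready={A,G} → run A
t=14: ready={A,G} → run A
t=15: ready={A,G} → run A
t=16: ready={A,G} → run A
t=17: ready={A,G} → run A
t=18: ready={G} → run G
t=19: ready={G} → run G
t=20: ready={G} → run G
t=21: ready={G} → run G
t=22: ready={G} → run G
t=23: ready={G} → run G
t=24: ready={G} → run G
t=25: (idle)
t=26: (idle)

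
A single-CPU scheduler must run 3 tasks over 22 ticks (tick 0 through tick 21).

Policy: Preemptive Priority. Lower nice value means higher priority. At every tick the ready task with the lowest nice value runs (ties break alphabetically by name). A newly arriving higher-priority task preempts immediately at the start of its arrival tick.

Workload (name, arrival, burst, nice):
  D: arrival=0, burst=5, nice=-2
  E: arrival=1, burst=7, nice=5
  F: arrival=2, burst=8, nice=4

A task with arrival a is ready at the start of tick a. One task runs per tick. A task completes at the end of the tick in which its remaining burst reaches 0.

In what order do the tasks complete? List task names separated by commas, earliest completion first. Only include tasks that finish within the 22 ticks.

completion order = D, F, E

t=0: ready={D} → run D
t=1: ready={D,E} → run D
t=2: ready={D,E,F} → run D
t=3: ready={D,E,F} → run D
t=4: ready={D,E,F} → run D
t=5: ready={E,F} → run F
t=6: ready={E,F} → run F
t=7: ready={E,F} → run F
t=8: ready={E,F} → run F
t=9: ready={E,F} → run F
t=10: ready={E,F} → run F
t=11: ready={E,F} → run F
t=12: ready={E,F} → run F
t=13: ready={E} → run E
t=14: ready={E} → run E
t=15: ready={E} → run E
t=16: ready={E} → run E
t=17: ready={E} → run E
t=18: ready={E} → run E
t=19: ready={E} → run E
t=20: (idle)
t=21: (idle)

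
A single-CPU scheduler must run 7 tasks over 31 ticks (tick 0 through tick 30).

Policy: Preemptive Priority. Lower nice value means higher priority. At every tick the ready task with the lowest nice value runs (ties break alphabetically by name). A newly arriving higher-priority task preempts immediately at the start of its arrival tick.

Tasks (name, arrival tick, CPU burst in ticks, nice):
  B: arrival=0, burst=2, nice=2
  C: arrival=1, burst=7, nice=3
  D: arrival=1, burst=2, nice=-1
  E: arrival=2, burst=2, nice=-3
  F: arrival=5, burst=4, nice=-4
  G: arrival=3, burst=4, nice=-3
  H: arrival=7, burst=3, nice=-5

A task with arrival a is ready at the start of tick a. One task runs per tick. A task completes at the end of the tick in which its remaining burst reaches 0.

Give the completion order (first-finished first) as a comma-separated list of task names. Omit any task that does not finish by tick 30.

completion order = E, H, F, G, D, B, C

t=0: ready={B} → run B
t=1: ready={B,C,D} → run D
t=2: ready={B,C,D,E} → run E
t=3: ready={B,C,D,E,G} → run E
t=4: ready={B,C,D,G} → run G
t=5: ready={B,C,D,F,G} → run F
t=6: ready={B,C,D,F,G} → run F
t=7: ready={B,C,D,F,G,H} → run H
t=8: ready={B,C,D,F,G,H} → run H
t=9: ready={B,C,D,F,G,H} → run H
t=10: ready={B,C,D,F,G} → run F
t=11: ready={B,C,D,F,G} → run F
t=12: ready={B,C,D,G} → run G
t=13: ready={B,C,D,G} → run G
t=14: ready={B,C,D,G} → run G
t=15: ready={B,C,D} → run D
t=16: ready={B,C} → run B
t=17: ready={C} → run C
t=18: ready={C} → run C
t=19: ready={C} → run C
t=20: ready={C} → run C
t=21: ready={C} → run C
t=22: ready={C} → run C
t=23: ready={C} → run C
t=24: (idle)
t=25: (idle)
t=26: (idle)
t=27: (idle)
t=28: (idle)
t=29: (idle)
t=30: (idle)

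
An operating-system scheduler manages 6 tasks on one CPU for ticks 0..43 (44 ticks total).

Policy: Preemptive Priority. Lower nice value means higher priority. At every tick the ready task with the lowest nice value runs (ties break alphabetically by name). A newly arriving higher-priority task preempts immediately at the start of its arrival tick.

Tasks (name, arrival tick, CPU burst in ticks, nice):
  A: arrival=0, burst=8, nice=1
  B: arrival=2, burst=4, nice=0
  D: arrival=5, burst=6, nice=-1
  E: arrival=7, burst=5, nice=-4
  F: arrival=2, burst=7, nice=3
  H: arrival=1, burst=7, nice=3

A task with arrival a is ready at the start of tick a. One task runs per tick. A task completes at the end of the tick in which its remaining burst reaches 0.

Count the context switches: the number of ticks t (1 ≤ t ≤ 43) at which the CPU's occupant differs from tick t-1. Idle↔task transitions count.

context switches = 9

t=0: ready={A} → run A
t=1: ready={A,H} → run A
t=2: ready={A,B,F,H} → run B
t=3: ready={A,B,F,H} → run B
t=4: ready={A,B,F,H} → run B
t=5: ready={A,B,D,F,H} → run D
t=6: ready={A,B,D,F,H} → run D
t=7: ready={A,B,D,E,F,H} → run E
t=8: ready={A,B,D,E,F,H} → run E
t=9: ready={A,B,D,E,F,H} → run E
t=10: ready={A,B,D,E,F,H} → run E
t=11: ready={A,B,D,E,F,H} → run E
t=12: ready={A,B,D,F,H} → run D
t=13: ready={A,B,D,F,H} → run D
t=14: ready={A,B,D,F,H} → run D
t=15: ready={A,B,D,F,H} → run D
t=16: ready={A,B,F,H} → run B
t=17: ready={A,F,H} → run A
t=18: ready={A,F,H} → run A
t=19: ready={A,F,H} → run A
t=20: ready={A,F,H} → run A
t=21: ready={A,F,H} → run A
t=22: ready={A,F,H} → run A
t=23: ready={F,H} → run F
t=24: ready={F,H} → run F
t=25: ready={F,H} → run F
t=26: ready={F,H} → run F
t=27: ready={F,H} → run F
t=28: ready={F,H} → run F
t=29: ready={F,H} → run F
t=30: ready={H} → run H
t=31: ready={H} → run H
t=32: ready={H} → run H
t=33: ready={H} → run H
t=34: ready={H} → run H
t=35: ready={H} → run H
t=36: ready={H} → run H
t=37: (idle)
t=38: (idle)
t=39: (idle)
t=40: (idle)
t=41: (idle)
t=42: (idle)
t=43: (idle)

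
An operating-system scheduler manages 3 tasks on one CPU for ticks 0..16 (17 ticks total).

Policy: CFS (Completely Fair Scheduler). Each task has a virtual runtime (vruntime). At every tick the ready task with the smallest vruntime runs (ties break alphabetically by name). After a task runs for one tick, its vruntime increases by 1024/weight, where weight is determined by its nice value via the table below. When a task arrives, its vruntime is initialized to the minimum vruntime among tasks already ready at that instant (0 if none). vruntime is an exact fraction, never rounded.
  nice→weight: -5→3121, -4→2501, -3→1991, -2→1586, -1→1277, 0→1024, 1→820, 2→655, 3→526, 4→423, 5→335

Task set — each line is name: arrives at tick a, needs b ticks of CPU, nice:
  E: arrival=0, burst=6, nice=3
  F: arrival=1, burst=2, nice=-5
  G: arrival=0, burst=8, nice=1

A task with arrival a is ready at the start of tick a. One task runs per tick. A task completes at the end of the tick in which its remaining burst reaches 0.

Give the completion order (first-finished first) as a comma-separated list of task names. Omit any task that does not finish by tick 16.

completion order = F, G, E

t=0: vr[E=0 G=0] → run E
t=1: vr[E=512/263 F=0 G=0] → run F
t=2: vr[E=512/263 F=1024/3121 G=0] → run G
t=3: vr[E=512/263 F=1024/3121 G=256/205] → run F
t=4: vr[E=512/263 G=256/205] → run G
t=5: vr[E=512/263 G=512/205] → run E
t=6: vr[E=1024/263 G=512/205] → run G
t=7: vr[E=1024/263 G=768/205] → run G
t=8: vr[E=1024/263 G=1024/205] → run E
t=9: vr[E=1536/263 G=1024/205] → run G
t=10: vr[E=1536/263 G=256/41] → run E
t=11: vr[E=2048/263 G=256/41] → run G
t=12: vr[E=2048/263 G=1536/205] → run G
t=13: vr[E=2048/263 G=1792/205] → run E
t=14: vr[E=2560/263 G=1792/205] → run G
t=15: vr[E=2560/263] → run E
t=16: (idle)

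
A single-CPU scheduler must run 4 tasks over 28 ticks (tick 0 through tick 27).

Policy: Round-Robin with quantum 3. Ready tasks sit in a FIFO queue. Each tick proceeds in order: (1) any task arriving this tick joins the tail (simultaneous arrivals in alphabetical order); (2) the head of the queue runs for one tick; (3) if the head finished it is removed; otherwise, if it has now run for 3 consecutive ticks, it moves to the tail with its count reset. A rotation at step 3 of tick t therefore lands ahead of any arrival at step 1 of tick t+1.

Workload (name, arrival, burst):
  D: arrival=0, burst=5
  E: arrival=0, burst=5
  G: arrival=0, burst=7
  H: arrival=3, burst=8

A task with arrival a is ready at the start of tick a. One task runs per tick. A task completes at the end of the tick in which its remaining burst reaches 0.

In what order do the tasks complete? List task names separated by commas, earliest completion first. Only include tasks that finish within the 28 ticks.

completion order = D, E, G, H

t=0: queue=[D,E,G] q_used=0 → run D
t=1: queue=[D,E,G] q_used=1 → run D
t=2: queue=[D,E,G] q_used=2 → run D
t=3: queue=[E,G,D,H] q_used=0 → run E
t=4: queue=[E,G,D,H] q_used=1 → run E
t=5: queue=[E,G,D,H] q_used=2 → run E
t=6: queue=[G,D,H,E] q_used=0 → run G
t=7: queue=[G,D,H,E] q_used=1 → run G
t=8: queue=[G,D,H,E] q_used=2 → run G
t=9: queue=[D,H,E,G] q_used=0 → run D
t=10: queue=[D,H,E,G] q_used=1 → run D
t=11: queue=[H,E,G] q_used=0 → run H
t=12: queue=[H,E,G] q_used=1 → run H
t=13: queue=[H,E,G] q_used=2 → run H
t=14: queue=[E,G,H] q_used=0 → run E
t=15: queue=[E,G,H] q_used=1 → run E
t=16: queue=[G,H] q_used=0 → run G
t=17: queue=[G,H] q_used=1 → run G
t=18: queue=[G,H] q_used=2 → run G
t=19: queue=[H,G] q_used=0 → run H
t=20: queue=[H,G] q_used=1 → run H
t=21: queue=[H,G] q_used=2 → run H
t=22: queue=[G,H] q_used=0 → run G
t=23: queue=[H] q_used=0 → run H
t=24: queue=[H] q_used=1 → run H
t=25: (idle)
t=26: (idle)
t=27: (idle)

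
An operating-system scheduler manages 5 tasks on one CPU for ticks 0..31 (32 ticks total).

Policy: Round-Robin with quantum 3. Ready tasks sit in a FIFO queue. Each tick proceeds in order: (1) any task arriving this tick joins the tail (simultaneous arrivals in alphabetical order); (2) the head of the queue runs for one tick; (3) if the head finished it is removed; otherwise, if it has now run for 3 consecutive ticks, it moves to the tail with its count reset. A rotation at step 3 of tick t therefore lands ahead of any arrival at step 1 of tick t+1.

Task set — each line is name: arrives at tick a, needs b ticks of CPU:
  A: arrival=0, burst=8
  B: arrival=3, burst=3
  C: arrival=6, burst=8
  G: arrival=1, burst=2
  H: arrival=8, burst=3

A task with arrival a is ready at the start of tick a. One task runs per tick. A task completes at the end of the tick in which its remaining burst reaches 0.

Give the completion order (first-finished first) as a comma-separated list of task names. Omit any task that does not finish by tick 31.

completion order = G, B, A, H, C

t=0: queue=[A] q_used=0 → run A
t=1: queue=[A,G] q_used=1 → run A
t=2: queue=[A,G] q_used=2 → run A
t=3: queue=[G,A,B] q_used=0 → run G
t=4: queue=[G,A,B] q_used=1 → run G
t=5: queue=[A,B] q_used=0 → run A
t=6: queue=[A,B,C] q_used=1 → run A
t=7: queue=[A,B,C] q_used=2 → run A
t=8: queue=[B,C,A,H] q_used=0 → run B
t=9: queue=[B,C,A,H] q_used=1 → run B
t=10: queue=[B,C,A,H] q_used=2 → run B
t=11: queue=[C,A,H] q_used=0 → run C
t=12: queue=[C,A,H] q_used=1 → run C
t=13: queue=[C,A,H] q_used=2 → run C
t=14: queue=[A,H,C] q_used=0 → run A
t=15: queue=[A,H,C] q_used=1 → run A
t=16: queue=[H,C] q_used=0 → run H
t=17: queue=[H,C] q_used=1 → run H
t=18: queue=[H,C] q_used=2 → run H
t=19: queue=[C] q_used=0 → run C
t=20: queue=[C] q_used=1 → run C
t=21: queue=[C] q_used=2 → run C
t=22: queue=[C] q_used=0 → run C
t=23: queue=[C] q_used=1 → run C
t=24: (idle)
t=25: (idle)
t=26: (idle)
t=27: (idle)
t=28: (idle)
t=29: (idle)
t=30: (idle)
t=31: (idle)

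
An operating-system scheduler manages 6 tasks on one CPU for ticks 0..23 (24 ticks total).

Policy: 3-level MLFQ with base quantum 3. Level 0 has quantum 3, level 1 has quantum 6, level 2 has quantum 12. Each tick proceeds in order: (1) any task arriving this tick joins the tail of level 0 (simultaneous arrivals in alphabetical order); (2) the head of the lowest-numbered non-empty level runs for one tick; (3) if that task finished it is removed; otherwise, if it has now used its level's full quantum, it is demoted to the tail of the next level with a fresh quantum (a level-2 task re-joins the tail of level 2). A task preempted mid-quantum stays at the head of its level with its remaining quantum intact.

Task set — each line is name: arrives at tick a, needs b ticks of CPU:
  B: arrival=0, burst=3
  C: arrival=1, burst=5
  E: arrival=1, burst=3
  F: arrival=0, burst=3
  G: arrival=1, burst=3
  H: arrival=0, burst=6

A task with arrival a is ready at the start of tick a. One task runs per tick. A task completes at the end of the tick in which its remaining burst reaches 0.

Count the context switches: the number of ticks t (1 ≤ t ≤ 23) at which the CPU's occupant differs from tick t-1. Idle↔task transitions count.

t=0: L0/L1/L2 = BFH/-/- → run B
t=1: L0/L1/L2 = BFHCEG/-/- → run B
t=2: L0/L1/L2 = BFHCEG/-/- → run B
t=3: L0/L1/L2 = FHCEG/-/- → run F
t=4: L0/L1/L2 = FHCEG/-/- → run F
t=5: L0/L1/L2 = FHCEG/-/- → run F
t=6: L0/L1/L2 = HCEG/-/- → run H
t=7: L0/L1/L2 = HCEG/-/- → run H
t=8: L0/L1/L2 = HCEG/-/- → run H
t=9: L0/L1/L2 = CEG/H/- → run C
t=10: L0/L1/L2 = CEG/H/- → run C
t=11: L0/L1/L2 = CEG/H/- → run C
t=12: L0/L1/L2 = EG/HC/- → run E
t=13: L0/L1/L2 = EG/HC/- → run E
t=14: L0/L1/L2 = EG/HC/- → run E
t=15: L0/L1/L2 = G/HC/- → run G
t=16: L0/L1/L2 = G/HC/- → run G
t=17: L0/L1/L2 = G/HC/- → run G
t=18: L0/L1/L2 = -/HC/- → run H
t=19: L0/L1/L2 = -/HC/- → run H
t=20: L0/L1/L2 = -/HC/- → run H
t=21: L0/L1/L2 = -/C/- → run C
t=22: L0/L1/L2 = -/C/- → run C
t=23: (idle)

context switches = 8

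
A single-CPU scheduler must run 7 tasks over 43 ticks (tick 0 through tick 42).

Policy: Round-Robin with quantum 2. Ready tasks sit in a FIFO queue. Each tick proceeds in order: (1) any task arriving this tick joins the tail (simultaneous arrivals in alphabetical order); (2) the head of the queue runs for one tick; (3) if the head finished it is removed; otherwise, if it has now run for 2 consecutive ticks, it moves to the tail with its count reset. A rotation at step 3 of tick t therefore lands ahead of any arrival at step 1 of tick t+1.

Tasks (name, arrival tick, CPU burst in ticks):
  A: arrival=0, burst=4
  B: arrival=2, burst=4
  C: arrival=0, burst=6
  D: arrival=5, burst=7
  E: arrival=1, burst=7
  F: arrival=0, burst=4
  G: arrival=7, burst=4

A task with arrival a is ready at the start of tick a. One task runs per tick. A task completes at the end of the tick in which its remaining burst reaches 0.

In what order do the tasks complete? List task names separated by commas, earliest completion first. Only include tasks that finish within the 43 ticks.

completion order = A, F, B, C, G, E, D

t=0: queue=[A,C,F] q_used=0 → run A
t=1: queue=[A,C,F,E] q_used=1 → run A
t=2: queue=[C,F,E,A,B] q_used=0 → run C
t=3: queue=[C,F,E,A,B] q_used=1 → run C
t=4: queue=[F,E,A,B,C] q_used=0 → run F
t=5: queue=[F,E,A,B,C,D] q_used=1 → run F
t=6: queue=[E,A,B,C,D,F] q_used=0 → run E
t=7: queue=[E,A,B,C,D,F,G] q_used=1 → run E
t=8: queue=[A,B,C,D,F,G,E] q_used=0 → run A
t=9: queue=[A,B,C,D,F,G,E] q_used=1 → run A
t=10: queue=[B,C,D,F,G,E] q_used=0 → run B
t=11: queue=[B,C,D,F,G,E] q_used=1 → run B
t=12: queue=[C,D,F,G,E,B] q_used=0 → run C
t=13: queue=[C,D,F,G,E,B] q_used=1 → run C
t=14: queue=[D,F,G,E,B,C] q_used=0 → run D
t=15: queue=[D,F,G,E,B,C] q_used=1 → run D
t=16: queue=[F,G,E,B,C,D] q_used=0 → run F
t=17: queue=[F,G,E,B,C,D] q_used=1 → run F
t=18: queue=[G,E,B,C,D] q_used=0 → run G
t=19: queue=[G,E,B,C,D] q_used=1 → run G
t=20: queue=[E,B,C,D,G] q_used=0 → run E
t=21: queue=[E,B,C,D,G] q_used=1 → run E
t=22: queue=[B,C,D,G,E] q_used=0 → run B
t=23: queue=[B,C,D,G,E] q_used=1 → run B
t=24: queue=[C,D,G,E] q_used=0 → run C
t=25: queue=[C,D,G,E] q_used=1 → run C
t=26: queue=[D,G,E] q_used=0 → run D
t=27: queue=[D,G,E] q_used=1 → run D
t=28: queue=[G,E,D] q_used=0 → run G
t=29: queue=[G,E,D] q_used=1 → run G
t=30: queue=[E,D] q_used=0 → run E
t=31: queue=[E,D] q_used=1 → run E
t=32: queue=[D,E] q_used=0 → run D
t=33: queue=[D,E] q_used=1 → run D
t=34: queue=[E,D] q_used=0 → run E
t=35: queue=[D] q_used=0 → run D
t=36: (idle)
t=37: (idle)
t=38: (idle)
t=39: (idle)
t=40: (idle)
t=41: (idle)
t=42: (idle)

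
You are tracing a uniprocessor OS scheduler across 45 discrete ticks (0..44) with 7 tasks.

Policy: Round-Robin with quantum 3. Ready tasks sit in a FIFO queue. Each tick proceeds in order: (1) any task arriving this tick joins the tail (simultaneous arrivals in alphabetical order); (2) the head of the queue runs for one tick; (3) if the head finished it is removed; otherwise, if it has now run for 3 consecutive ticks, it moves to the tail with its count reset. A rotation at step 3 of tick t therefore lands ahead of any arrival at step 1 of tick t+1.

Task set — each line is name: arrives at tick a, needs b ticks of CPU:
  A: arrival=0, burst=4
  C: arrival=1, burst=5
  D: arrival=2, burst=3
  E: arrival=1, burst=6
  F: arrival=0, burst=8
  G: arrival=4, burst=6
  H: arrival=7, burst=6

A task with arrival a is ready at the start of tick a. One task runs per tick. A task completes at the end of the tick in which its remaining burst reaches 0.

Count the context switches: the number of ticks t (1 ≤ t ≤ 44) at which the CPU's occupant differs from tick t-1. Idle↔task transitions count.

context switches = 14

t=0: queue=[A,F] q_used=0 → run A
t=1: queue=[A,F,C,E] q_used=1 → run A
t=2: queue=[A,F,C,E,D] q_used=2 → run A
t=3: queue=[F,C,E,D,A] q_used=0 → run F
t=4: queue=[F,C,E,D,A,G] q_used=1 → run F
t=5: queue=[F,C,E,D,A,G] q_used=2 → run F
t=6: queue=[C,E,D,A,G,F] q_used=0 → run C
t=7: queue=[C,E,D,A,G,F,H] q_used=1 → run C
t=8: queue=[C,E,D,A,G,F,H] q_used=2 → run C
t=9: queue=[E,D,A,G,F,H,C] q_used=0 → run E
t=10: queue=[E,D,A,G,F,H,C] q_used=1 → run E
t=11: queue=[E,D,A,G,F,H,C] q_used=2 → run E
t=12: queue=[D,A,G,F,H,C,E] q_used=0 → run D
t=13: queue=[D,A,G,F,H,C,E] q_used=1 → run D
t=14: queue=[D,A,G,F,H,C,E] q_used=2 → run D
t=15: queue=[A,G,F,H,C,E] q_used=0 → run A
t=16: queue=[G,F,H,C,E] q_used=0 → run G
t=17: queue=[G,F,H,C,E] q_used=1 → run G
t=18: queue=[G,F,H,C,E] q_used=2 → run G
t=19: queue=[F,H,C,E,G] q_used=0 → run F
t=20: queue=[F,H,C,E,G] q_used=1 → run F
t=21: queue=[F,H,C,E,G] q_used=2 → run F
t=22: queue=[H,C,E,G,F] q_used=0 → run H
t=23: queue=[H,C,E,G,F] q_used=1 → run H
t=24: queue=[H,C,E,G,F] q_used=2 → run H
t=25: queue=[C,E,G,F,H] q_used=0 → run C
t=26: queue=[C,E,G,F,H] q_used=1 → run C
t=27: queue=[E,G,F,H] q_used=0 → run E
t=28: queue=[E,G,F,H] q_used=1 → run E
t=29: queue=[E,G,F,H] q_used=2 → run E
t=30: queue=[G,F,H] q_used=0 → run G
t=31: queue=[G,F,H] q_used=1 → run G
t=32: queue=[G,F,H] q_used=2 → run G
t=33: queue=[F,H] q_used=0 → run F
t=34: queue=[F,H] q_used=1 → run F
t=35: queue=[H] q_used=0 → run H
t=36: queue=[H] q_used=1 → run H
t=37: queue=[H] q_used=2 → run H
t=38: (idle)
t=39: (idle)
t=40: (idle)
t=41: (idle)
t=42: (idle)
t=43: (idle)
t=44: (idle)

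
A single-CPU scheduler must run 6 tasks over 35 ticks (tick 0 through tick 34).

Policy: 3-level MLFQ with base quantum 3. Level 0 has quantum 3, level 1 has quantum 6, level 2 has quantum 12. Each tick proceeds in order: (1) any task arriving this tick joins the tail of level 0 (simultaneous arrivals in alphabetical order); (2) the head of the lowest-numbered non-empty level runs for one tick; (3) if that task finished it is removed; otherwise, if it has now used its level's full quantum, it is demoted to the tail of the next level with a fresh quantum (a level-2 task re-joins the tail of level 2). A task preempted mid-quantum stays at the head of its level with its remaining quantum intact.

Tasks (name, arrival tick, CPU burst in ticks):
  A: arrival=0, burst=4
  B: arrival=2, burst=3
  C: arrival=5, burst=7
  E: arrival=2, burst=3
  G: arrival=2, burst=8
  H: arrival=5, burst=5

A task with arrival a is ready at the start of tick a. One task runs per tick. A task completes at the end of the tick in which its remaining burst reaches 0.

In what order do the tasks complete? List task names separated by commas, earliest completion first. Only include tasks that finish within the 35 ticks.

t=0: L0/L1/L2 = A/-/- → run A
t=1: L0/L1/L2 = A/-/- → run A
t=2: L0/L1/L2 = ABEG/-/- → run A
t=3: L0/L1/L2 = BEG/A/- → run B
t=4: L0/L1/L2 = BEG/A/- → run B
t=5: L0/L1/L2 = BEGCH/A/- → run B
t=6: L0/L1/L2 = EGCH/A/- → run E
t=7: L0/L1/L2 = EGCH/A/- → run E
t=8: L0/L1/L2 = EGCH/A/- → run E
t=9: L0/L1/L2 = GCH/A/- → run G
t=10: L0/L1/L2 = GCH/A/- → run G
t=11: L0/L1/L2 = GCH/A/- → run G
t=12: L0/L1/L2 = CH/AG/- → run C
t=13: L0/L1/L2 = CH/AG/- → run C
t=14: L0/L1/L2 = CH/AG/- → run C
t=15: L0/L1/L2 = H/AGC/- → run H
t=16: L0/L1/L2 = H/AGC/- → run H
t=17: L0/L1/L2 = H/AGC/- → run H
t=18: L0/L1/L2 = -/AGCH/- → run A
t=19: L0/L1/L2 = -/GCH/- → run G
t=20: L0/L1/L2 = -/GCH/- → run G
t=21: L0/L1/L2 = -/GCH/- → run G
t=22: L0/L1/L2 = -/GCH/- → run G
t=23: L0/L1/L2 = -/GCH/- → run G
t=24: L0/L1/L2 = -/CH/- → run C
t=25: L0/L1/L2 = -/CH/- → run C
t=26: L0/L1/L2 = -/CH/- → run C
t=27: L0/L1/L2 = -/CH/- → run C
t=28: L0/L1/L2 = -/H/- → run H
t=29: L0/L1/L2 = -/H/- → run H
t=30: (idle)
t=31: (idle)
t=32: (idle)
t=33: (idle)
t=34: (idle)

completion order = B, E, A, G, C, H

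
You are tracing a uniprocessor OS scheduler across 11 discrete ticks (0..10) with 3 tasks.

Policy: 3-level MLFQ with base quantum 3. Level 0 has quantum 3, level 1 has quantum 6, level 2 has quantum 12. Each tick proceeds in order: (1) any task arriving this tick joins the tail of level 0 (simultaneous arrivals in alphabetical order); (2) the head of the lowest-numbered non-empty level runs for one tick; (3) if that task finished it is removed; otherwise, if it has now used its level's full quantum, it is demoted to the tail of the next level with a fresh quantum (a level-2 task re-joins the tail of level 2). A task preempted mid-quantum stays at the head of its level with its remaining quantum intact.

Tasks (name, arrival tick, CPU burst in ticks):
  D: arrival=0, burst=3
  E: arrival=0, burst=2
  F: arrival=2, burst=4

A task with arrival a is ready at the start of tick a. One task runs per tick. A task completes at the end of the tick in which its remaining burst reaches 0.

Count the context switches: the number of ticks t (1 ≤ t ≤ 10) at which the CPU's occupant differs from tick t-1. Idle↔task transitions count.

context switches = 3

t=0: L0/L1/L2 = DE/-/- → run D
t=1: L0/L1/L2 = DE/-/- → run D
t=2: L0/L1/L2 = DEF/-/- → run D
t=3: L0/L1/L2 = EF/-/- → run E
t=4: L0/L1/L2 = EF/-/- → run E
t=5: L0/L1/L2 = F/-/- → run F
t=6: L0/L1/L2 = F/-/- → run F
t=7: L0/L1/L2 = F/-/- → run F
t=8: L0/L1/L2 = -/F/- → run F
t=9: (idle)
t=10: (idle)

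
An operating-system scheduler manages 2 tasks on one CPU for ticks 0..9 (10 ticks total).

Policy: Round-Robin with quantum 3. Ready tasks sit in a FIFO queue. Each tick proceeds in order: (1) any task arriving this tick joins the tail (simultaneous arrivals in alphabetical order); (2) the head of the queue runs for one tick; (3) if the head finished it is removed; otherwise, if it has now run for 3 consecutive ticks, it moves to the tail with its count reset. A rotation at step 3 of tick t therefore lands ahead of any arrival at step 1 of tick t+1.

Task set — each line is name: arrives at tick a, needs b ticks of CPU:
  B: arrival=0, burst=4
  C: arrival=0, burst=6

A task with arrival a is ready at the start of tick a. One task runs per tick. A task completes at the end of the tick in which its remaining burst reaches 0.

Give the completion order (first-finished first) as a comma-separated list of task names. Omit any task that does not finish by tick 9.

completion order = B, C

t=0: queue=[B,C] q_used=0 → run B
t=1: queue=[B,C] q_used=1 → run B
t=2: queue=[B,C] q_used=2 → run B
t=3: queue=[C,B] q_used=0 → run C
t=4: queue=[C,B] q_used=1 → run C
t=5: queue=[C,B] q_used=2 → run C
t=6: queue=[B,C] q_used=0 → run B
t=7: queue=[C] q_used=0 → run C
t=8: queue=[C] q_used=1 → run C
t=9: queue=[C] q_used=2 → run C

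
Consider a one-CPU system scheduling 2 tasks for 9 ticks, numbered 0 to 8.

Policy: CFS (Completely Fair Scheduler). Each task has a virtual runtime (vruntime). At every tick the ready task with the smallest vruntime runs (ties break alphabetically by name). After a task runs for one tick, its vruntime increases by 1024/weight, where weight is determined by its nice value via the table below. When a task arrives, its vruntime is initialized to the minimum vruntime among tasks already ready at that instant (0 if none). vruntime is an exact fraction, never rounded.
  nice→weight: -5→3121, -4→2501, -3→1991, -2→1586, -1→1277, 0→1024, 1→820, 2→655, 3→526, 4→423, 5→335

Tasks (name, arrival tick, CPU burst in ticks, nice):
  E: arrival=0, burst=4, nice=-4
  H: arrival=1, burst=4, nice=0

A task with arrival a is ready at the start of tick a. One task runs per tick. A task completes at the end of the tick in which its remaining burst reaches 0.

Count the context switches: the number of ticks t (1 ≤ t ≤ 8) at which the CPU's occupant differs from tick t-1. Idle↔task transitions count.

context switches = 4

t=0: vr[E=0] → run E
t=1: vr[E=1024/2501 H=1024/2501] → run E
t=2: vr[E=2048/2501 H=1024/2501] → run H
t=3: vr[E=2048/2501 H=3525/2501] → run E
t=4: vr[E=3072/2501 H=3525/2501] → run E
t=5: vr[H=3525/2501] → run H
t=6: vr[H=6026/2501] → run H
t=7: vr[H=8527/2501] → run H
t=8: (idle)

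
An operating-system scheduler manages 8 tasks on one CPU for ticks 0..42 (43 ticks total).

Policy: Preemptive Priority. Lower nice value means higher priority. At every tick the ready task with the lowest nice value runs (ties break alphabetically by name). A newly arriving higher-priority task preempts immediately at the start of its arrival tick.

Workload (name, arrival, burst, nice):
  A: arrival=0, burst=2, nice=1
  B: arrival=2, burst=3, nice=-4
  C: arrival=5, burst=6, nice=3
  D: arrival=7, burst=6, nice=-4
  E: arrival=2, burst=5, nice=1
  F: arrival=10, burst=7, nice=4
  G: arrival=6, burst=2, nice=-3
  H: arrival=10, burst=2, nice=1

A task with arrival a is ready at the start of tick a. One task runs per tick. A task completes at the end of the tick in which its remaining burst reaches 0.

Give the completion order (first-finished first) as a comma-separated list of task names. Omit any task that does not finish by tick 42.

t=0: ready={A} → run A
t=1: ready={A} → run A
t=2: ready={B,E} → run B
t=3: ready={B,E} → run B
t=4: ready={B,E} → run B
t=5: ready={C,E} → run E
t=6: ready={C,E,G} → run G
t=7: ready={C,D,E,G} → run D
t=8: ready={C,D,E,G} → run D
t=9: ready={C,D,E,G} → run D
t=10: ready={C,D,E,F,G,H} → run D
t=11: ready={C,D,E,F,G,H} → run D
t=12: ready={C,D,E,F,G,H} → run D
t=13: ready={C,E,F,G,H} → run G
t=14: ready={C,E,F,H} → run E
t=15: ready={C,E,F,H} → run E
t=16: ready={C,E,F,H} → run E
t=17: ready={C,E,F,H} → run E
t=18: ready={C,F,H} → run H
t=19: ready={C,F,H} → run H
t=20: ready={C,F} → run C
t=21: ready={C,F} → run C
t=22: ready={C,F} → run C
t=23: ready={C,F} → run C
t=24: ready={C,F} → run C
t=25: ready={C,F} → run C
t=26: ready={F} → run F
t=27: ready={F} → run F
t=28: ready={F} → run F
t=29: ready={F} → run F
t=30: ready={F} → run F
t=31: ready={F} → run F
t=32: ready={F} → run F
t=33: (idle)
t=34: (idle)
t=35: (idle)
t=36: (idle)
t=37: (idle)
t=38: (idle)
t=39: (idle)
t=40: (idle)
t=41: (idle)
t=42: (idle)

completion order = A, B, D, G, E, H, C, F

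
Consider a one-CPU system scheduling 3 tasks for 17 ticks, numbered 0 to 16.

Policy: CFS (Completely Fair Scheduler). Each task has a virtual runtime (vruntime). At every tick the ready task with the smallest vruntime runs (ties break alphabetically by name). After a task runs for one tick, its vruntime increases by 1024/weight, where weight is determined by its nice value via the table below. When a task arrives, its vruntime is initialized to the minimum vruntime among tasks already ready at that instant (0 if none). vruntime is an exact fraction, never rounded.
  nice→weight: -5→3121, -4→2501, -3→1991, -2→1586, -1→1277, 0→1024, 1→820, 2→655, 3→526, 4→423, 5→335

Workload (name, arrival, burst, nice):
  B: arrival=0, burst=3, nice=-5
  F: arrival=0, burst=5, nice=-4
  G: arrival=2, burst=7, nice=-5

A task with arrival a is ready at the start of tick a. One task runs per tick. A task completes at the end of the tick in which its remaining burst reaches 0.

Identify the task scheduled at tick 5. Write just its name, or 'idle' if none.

t=0: vr[B=0 F=0] → run B
t=1: vr[B=1024/3121 F=0] → run F
t=2: vr[B=1024/3121 F=1024/2501 G=1024/3121] → run B
t=3: vr[B=2048/3121 F=1024/2501 G=1024/3121] → run G
t=4: vr[B=2048/3121 F=1024/2501 G=2048/3121] → run F
t=5: vr[B=2048/3121 F=2048/2501 G=2048/3121] → run B
t=6: vr[F=2048/2501 G=2048/3121] → run G
t=7: vr[F=2048/2501 G=3072/3121] → run F
t=8: vr[F=3072/2501 G=3072/3121] → run G
t=9: vr[F=3072/2501 G=4096/3121] → run F
t=10: vr[F=4096/2501 G=4096/3121] → run G
t=11: vr[F=4096/2501 G=5120/3121] → run F
t=12: vr[G=5120/3121] → run G
t=13: vr[G=6144/3121] → run G
t=14: vr[G=7168/3121] → run G
t=15: (idle)
t=16: (idle)

running at tick 5 = B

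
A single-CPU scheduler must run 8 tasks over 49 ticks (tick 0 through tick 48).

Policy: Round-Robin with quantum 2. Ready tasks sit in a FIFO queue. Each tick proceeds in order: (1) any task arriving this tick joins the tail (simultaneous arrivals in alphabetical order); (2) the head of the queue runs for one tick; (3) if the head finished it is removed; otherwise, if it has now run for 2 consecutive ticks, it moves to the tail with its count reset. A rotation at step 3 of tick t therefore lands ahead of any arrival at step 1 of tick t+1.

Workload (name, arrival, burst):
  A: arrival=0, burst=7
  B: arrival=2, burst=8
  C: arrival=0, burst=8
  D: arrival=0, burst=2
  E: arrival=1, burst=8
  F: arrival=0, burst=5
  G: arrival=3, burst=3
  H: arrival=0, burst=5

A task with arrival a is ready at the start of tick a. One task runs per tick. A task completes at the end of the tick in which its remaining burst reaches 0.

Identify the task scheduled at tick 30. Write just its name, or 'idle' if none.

running at tick 30 = G

t=0: queue=[A,C,D,F,H] q_used=0 → run A
t=1: queue=[A,C,D,F,H,E] q_used=1 → run A
t=2: queue=[C,D,F,H,E,A,B] q_used=0 → run C
t=3: queue=[C,D,F,H,E,A,B,G] q_used=1 → run C
t=4: queue=[D,F,H,E,A,B,G,C] q_used=0 → run D
t=5: queue=[D,F,H,E,A,B,G,C] q_used=1 → run D
t=6: queue=[F,H,E,A,B,G,C] q_used=0 → run F
t=7: queue=[F,H,E,A,B,G,C] q_used=1 → run F
t=8: queue=[H,E,A,B,G,C,F] q_used=0 → run H
t=9: queue=[H,E,A,B,G,C,F] q_used=1 → run H
t=10: queue=[E,A,B,G,C,F,H] q_used=0 → run E
t=11: queue=[E,A,B,G,C,F,H] q_used=1 → run E
t=12: queue=[A,B,G,C,F,H,E] q_used=0 → run A
t=13: queue=[A,B,G,C,F,H,E] q_used=1 → run A
t=14: queue=[B,G,C,F,H,E,A] q_used=0 → run B
t=15: queue=[B,G,C,F,H,E,A] q_used=1 → run B
t=16: queue=[G,C,F,H,E,A,B] q_used=0 → run G
t=17: queue=[G,C,F,H,E,A,B] q_used=1 → run G
t=18: queue=[C,F,H,E,A,B,G] q_used=0 → run C
t=19: queue=[C,F,H,E,A,B,G] q_used=1 → run C
t=20: queue=[F,H,E,A,B,G,C] q_used=0 → run F
t=21: queue=[F,H,E,A,B,G,C] q_used=1 → run F
t=22: queue=[H,E,A,B,G,C,F] q_used=0 → run H
t=23: queue=[H,E,A,B,G,C,F] q_used=1 → run H
t=24: queue=[E,A,B,G,C,F,H] q_used=0 → run E
t=25: queue=[E,A,B,G,C,F,H] q_used=1 → run E
t=26: queue=[A,B,G,C,F,H,E] q_used=0 → run A
t=27: queue=[A,B,G,C,F,H,E] q_used=1 → run A
t=28: queue=[B,G,C,F,H,E,A] q_used=0 → run B
t=29: queue=[B,G,C,F,H,E,A] q_used=1 → run B
t=30: queue=[G,C,F,H,E,A,B] q_used=0 → run G
t=31: queue=[C,F,H,E,A,B] q_used=0 → run C
t=32: queue=[C,F,H,E,A,B] q_used=1 → run C
t=33: queue=[F,H,E,A,B,C] q_used=0 → run F
t=34: queue=[H,E,A,B,C] q_used=0 → run H
t=35: queue=[E,A,B,C] q_used=0 → run E
t=36: queue=[E,A,B,C] q_used=1 → run E
t=37: queue=[A,B,C,E] q_used=0 → run A
t=38: queue=[B,C,E] q_used=0 → run B
t=39: queue=[B,C,E] q_used=1 → run B
t=40: queue=[C,E,B] q_used=0 → run C
t=41: queue=[C,E,B] q_used=1 → run C
t=42: queue=[E,B] q_used=0 → run E
t=43: queue=[E,B] q_used=1 → run E
t=44: queue=[B] q_used=0 → run B
t=45: queue=[B] q_used=1 → run B
t=46: (idle)
t=47: (idle)
t=48: (idle)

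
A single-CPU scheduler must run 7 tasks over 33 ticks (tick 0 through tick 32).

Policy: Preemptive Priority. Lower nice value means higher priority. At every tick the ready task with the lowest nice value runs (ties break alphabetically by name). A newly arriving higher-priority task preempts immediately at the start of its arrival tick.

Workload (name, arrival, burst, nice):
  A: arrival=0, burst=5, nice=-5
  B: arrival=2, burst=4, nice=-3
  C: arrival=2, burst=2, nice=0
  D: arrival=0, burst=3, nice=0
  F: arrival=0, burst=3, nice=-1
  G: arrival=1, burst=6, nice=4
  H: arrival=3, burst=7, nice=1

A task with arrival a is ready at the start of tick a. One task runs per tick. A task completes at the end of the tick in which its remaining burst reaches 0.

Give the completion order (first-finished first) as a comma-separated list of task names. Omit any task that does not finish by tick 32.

t=0: ready={A,D,F} → run A
t=1: ready={A,D,F,G} → run A
t=2: ready={A,B,C,D,F,G} → run A
t=3: ready={A,B,C,D,F,G,H} → run A
t=4: ready={A,B,C,D,F,G,H} → run A
t=5: ready={B,C,D,F,G,H} → run B
t=6: ready={B,C,D,F,G,H} → run B
t=7: ready={B,C,D,F,G,H} → run B
t=8: ready={B,C,D,F,G,H} → run B
t=9: ready={C,D,F,G,H} → run F
t=10: ready={C,D,F,G,H} → run F
t=11: ready={C,D,F,G,H} → run F
t=12: ready={C,D,G,H} → run C
t=13: ready={C,D,G,H} → run C
t=14: ready={D,G,H} → run D
t=15: ready={D,G,H} → run D
t=16: ready={D,G,H} → run D
t=17: ready={G,H} → run H
t=18: ready={G,H} → run H
t=19: ready={G,H} → run H
t=20: ready={G,H} → run H
t=21: ready={G,H} → run H
t=22: ready={G,H} → run H
t=23: ready={G,H} → run H
t=24: ready={G} → run G
t=25: ready={G} → run G
t=26: ready={G} → run G
t=27: ready={G} → run G
t=28: ready={G} → run G
t=29: ready={G} → run G
t=30: (idle)
t=31: (idle)
t=32: (idle)

completion order = A, B, F, C, D, H, G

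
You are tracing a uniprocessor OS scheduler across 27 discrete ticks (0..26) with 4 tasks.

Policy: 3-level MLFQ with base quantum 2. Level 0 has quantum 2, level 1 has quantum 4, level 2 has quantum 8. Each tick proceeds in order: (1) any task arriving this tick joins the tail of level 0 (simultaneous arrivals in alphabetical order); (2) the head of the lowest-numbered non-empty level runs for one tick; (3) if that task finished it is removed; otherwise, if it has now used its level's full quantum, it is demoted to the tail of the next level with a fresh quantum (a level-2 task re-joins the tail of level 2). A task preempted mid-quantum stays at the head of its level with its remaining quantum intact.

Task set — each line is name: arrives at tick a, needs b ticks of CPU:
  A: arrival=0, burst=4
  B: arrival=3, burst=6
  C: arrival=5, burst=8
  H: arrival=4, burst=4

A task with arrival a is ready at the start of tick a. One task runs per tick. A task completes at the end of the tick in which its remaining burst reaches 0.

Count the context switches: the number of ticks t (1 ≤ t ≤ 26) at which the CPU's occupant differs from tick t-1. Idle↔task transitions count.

context switches = 8

t=0: L0/L1/L2 = A/-/- → run A
t=1: L0/L1/L2 = A/-/- → run A
t=2: L0/L1/L2 = -/A/- → run A
t=3: L0/L1/L2 = B/A/- → run B
t=4: L0/L1/L2 = BH/A/- → run B
t=5: L0/L1/L2 = HC/AB/- → run H
t=6: L0/L1/L2 = HC/AB/- → run H
t=7: L0/L1/L2 = C/ABH/- → run C
t=8: L0/L1/L2 = C/ABH/- → run C
t=9: L0/L1/L2 = -/ABHC/- → run A
t=10: L0/L1/L2 = -/BHC/- → run B
t=11: L0/L1/L2 = -/BHC/- → run B
t=12: L0/L1/L2 = -/BHC/- → run B
t=13: L0/L1/L2 = -/BHC/- → run B
t=14: L0/L1/L2 = -/HC/- → run H
t=15: L0/L1/L2 = -/HC/- → run H
t=16: L0/L1/L2 = -/C/- → run C
t=17: L0/L1/L2 = -/C/- → run C
t=18: L0/L1/L2 = -/C/- → run C
t=19: L0/L1/L2 = -/C/- → run C
t=20: L0/L1/L2 = -/-/C → run C
t=21: L0/L1/L2 = -/-/C → run C
t=22: (idle)
t=23: (idle)
t=24: (idle)
t=25: (idle)
t=26: (idle)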